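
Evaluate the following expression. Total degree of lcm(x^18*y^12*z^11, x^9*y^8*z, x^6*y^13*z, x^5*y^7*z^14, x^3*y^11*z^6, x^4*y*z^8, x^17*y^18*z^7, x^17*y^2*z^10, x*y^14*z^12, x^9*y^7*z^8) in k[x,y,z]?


lcm = componentwise max:
x: max(18,9,6,5,3,4,17,17,1,9)=18
y: max(12,8,13,7,11,1,18,2,14,7)=18
z: max(11,1,1,14,6,8,7,10,12,8)=14
Total=18+18+14=50


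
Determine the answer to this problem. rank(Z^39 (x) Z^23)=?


rank(M(x)N) = rank(M)*rank(N)
39*23 = 897


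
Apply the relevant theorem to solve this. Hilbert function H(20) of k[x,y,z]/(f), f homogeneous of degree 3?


C(22,2)-C(19,2)=231-171=60


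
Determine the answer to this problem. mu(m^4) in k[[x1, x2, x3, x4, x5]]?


C(n+d-1,d)=C(8,4)=70


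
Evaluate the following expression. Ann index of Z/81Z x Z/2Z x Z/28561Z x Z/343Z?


Exponent = lcm of the cyclic orders; pairwise coprime => product.
3^4*2^1*13^4*7^3=81*2*28561*343=1587020526


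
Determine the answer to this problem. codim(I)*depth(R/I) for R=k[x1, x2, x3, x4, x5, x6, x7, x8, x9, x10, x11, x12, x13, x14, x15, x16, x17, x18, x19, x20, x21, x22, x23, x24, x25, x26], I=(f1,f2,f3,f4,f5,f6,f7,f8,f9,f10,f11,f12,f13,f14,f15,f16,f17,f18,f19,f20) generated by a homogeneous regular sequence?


codim=20, depth=dim(R/I)=26-20=6
Product=20*6=120


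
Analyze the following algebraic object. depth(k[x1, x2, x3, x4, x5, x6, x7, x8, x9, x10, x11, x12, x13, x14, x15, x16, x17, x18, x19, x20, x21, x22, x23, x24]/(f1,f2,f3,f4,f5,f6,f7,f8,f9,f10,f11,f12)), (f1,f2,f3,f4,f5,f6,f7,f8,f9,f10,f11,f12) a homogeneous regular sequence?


depth(R)=24
depth(R/I)=24-12=12


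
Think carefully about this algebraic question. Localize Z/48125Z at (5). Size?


5-primary part: 48125=5^4*77
Size=5^4=625


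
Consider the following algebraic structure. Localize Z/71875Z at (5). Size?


5-primary part: 71875=5^5*23
Size=5^5=3125


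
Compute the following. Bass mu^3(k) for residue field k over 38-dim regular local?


C(n,i)=C(38,3)=8436


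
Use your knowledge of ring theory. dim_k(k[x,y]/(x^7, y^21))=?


Basis: x^i*y^j, i<7, j<21
7*21=147


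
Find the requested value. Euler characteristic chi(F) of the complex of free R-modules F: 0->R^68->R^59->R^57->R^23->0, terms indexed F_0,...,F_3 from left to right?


chi = sum (-1)^i * rank:
(-1)^0*68=68
(-1)^1*59=-59
(-1)^2*57=57
(-1)^3*23=-23
chi=43


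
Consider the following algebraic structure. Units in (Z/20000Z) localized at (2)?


Local ring = Z/32Z.
phi(32) = 2^4*(2-1) = 16


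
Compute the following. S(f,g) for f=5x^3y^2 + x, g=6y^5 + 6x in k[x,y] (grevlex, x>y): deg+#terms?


LT(f)=5x^3y^2, LT(g)=6y^5
lcm(LM)=x^3y^5
S(f,g) (scaled by 30 to clear denominators) = 6y^3*f - 5x^3*g = -30x^4 + 6xy^3
2 terms, deg 4.
4+2=6


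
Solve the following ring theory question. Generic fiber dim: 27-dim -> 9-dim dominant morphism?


dim(fiber)=dim(X)-dim(Y)=27-9=18


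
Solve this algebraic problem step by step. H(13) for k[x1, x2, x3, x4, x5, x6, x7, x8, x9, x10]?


C(d+n-1,n-1)=C(22,9)=497420


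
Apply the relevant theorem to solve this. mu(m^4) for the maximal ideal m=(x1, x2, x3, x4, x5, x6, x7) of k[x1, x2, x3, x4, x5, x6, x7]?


Graded Nakayama: mu(m^d) = dim_k (m^d/m^(d+1)) = #degree-4 monomials in 7 vars
C(n+d-1,d)=C(10,4)=210


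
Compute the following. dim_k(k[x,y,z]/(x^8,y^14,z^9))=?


Basis: x^iy^jz^k, i<8,j<14,k<9
8*14*9=1008


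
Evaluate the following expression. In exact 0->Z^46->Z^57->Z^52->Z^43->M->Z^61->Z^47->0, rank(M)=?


Alt sum=0:
(-1)^0*46 + (-1)^1*57 + (-1)^2*52 + (-1)^3*43 + (-1)^4*? + (-1)^5*61 + (-1)^6*47=0
rank(M)=16


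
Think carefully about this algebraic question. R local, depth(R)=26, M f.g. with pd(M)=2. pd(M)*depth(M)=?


pd+depth=26
depth=26-2=24
pd*depth=2*24=48


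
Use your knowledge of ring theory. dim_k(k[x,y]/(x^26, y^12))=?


Basis: x^i*y^j, i<26, j<12
26*12=312


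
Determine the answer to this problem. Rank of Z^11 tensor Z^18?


rank(M(x)N) = rank(M)*rank(N)
11*18 = 198


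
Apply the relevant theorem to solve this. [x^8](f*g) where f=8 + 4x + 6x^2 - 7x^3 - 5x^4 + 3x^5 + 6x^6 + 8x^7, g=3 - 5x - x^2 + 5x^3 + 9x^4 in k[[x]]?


[x^8] = sum a_i*b_j, i+j=8
  -5*9=-45
  3*5=15
  6*-1=-6
  8*-5=-40
Sum=-76


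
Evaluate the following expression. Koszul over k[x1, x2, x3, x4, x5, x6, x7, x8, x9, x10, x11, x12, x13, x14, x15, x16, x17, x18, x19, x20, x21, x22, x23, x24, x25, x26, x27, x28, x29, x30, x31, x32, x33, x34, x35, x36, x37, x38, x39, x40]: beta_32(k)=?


C(n,i)=C(40,32)=76904685


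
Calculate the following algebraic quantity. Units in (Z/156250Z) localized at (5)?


Local ring = Z/78125Z.
phi(78125) = 5^6*(5-1) = 62500


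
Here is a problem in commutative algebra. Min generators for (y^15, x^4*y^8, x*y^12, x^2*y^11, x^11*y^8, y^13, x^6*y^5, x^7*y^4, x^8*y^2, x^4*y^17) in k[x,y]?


Remove redundant (divisible by others).
x^4*y^17 redundant.
y^15 redundant.
x^11*y^8 redundant.
Min: x^8*y^2, x^7*y^4, x^6*y^5, x^4*y^8, x^2*y^11, x*y^12, y^13
Count=7


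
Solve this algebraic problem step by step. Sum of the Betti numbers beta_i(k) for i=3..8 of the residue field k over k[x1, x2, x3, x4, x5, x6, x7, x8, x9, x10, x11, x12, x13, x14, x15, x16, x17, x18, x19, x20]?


Koszul resolution: beta_i(k)=C(n,i), n=20
C(20,3)=1140, C(20,4)=4845, C(20,5)=15504, C(20,6)=38760, C(20,7)=77520, C(20,8)=125970
Sum=263739


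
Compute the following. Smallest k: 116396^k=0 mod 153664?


116396^k mod 153664:
k=1: 116396
k=2: 88592
k=3: 131712
k=4: 0
First zero at k = 4


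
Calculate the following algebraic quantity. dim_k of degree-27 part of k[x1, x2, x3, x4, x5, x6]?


C(d+n-1,n-1)=C(32,5)=201376


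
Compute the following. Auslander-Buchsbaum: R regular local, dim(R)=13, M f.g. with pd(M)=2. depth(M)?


pd+depth=depth(R)=13
depth=13-2=11


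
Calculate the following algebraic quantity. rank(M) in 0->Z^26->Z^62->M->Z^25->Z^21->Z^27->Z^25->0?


Alt sum=0:
(-1)^0*26 + (-1)^1*62 + (-1)^2*? + (-1)^3*25 + (-1)^4*21 + (-1)^5*27 + (-1)^6*25=0
rank(M)=42


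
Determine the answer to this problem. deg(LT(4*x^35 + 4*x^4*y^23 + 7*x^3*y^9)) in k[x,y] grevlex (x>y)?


LT: 4*x^35
deg_x=35, deg_y=0
Total=35+0=35


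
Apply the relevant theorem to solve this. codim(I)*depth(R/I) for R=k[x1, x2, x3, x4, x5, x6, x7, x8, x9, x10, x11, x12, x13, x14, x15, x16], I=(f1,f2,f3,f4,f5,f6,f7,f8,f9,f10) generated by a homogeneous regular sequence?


codim=10, depth=dim(R/I)=16-10=6
Product=10*6=60


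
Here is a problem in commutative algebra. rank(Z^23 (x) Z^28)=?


rank(M(x)N) = rank(M)*rank(N)
23*28 = 644


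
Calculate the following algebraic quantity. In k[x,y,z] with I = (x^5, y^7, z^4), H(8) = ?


Need i<5, j<7, k<4 with i+j+k=8.
For each i, j ranges over max(0,8-i-3)..min(6,8-i):
  i=0: j in [5,6] -> 2
  i=1: j in [4,6] -> 3
  i=2: j in [3,6] -> 4
  i=3: j in [2,5] -> 4
  i=4: j in [1,4] -> 4
H(8) = 2+3+4+4+4 = 17


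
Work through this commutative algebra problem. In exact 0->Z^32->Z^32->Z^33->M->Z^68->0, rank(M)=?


Alt sum=0:
(-1)^0*32 + (-1)^1*32 + (-1)^2*33 + (-1)^3*? + (-1)^4*68=0
rank(M)=101


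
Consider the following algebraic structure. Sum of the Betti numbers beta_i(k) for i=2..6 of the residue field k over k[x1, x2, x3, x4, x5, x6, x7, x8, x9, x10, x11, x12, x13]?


Koszul resolution: beta_i(k)=C(n,i), n=13
C(13,2)=78, C(13,3)=286, C(13,4)=715, C(13,5)=1287, C(13,6)=1716
Sum=4082


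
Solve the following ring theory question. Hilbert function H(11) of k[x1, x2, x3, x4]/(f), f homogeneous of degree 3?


C(14,3)-C(11,3)=364-165=199


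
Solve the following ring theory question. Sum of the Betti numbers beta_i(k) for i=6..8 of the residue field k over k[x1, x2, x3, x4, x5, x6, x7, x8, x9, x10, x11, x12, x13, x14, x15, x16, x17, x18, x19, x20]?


Koszul resolution: beta_i(k)=C(n,i), n=20
C(20,6)=38760, C(20,7)=77520, C(20,8)=125970
Sum=242250


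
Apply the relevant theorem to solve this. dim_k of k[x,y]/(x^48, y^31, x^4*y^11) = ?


k[x,y]/I, I = (x^48, y^31, x^4*y^11)
Rect: 48x31=1488. Corner: (48-4)x(31-11)=880.
dim = 1488-880 = 608


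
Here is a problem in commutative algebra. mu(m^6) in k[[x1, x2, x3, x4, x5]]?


C(n+d-1,d)=C(10,6)=210


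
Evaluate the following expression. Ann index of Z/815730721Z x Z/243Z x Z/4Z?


Exponent = lcm of the cyclic orders; pairwise coprime => product.
13^8*3^5*2^2=815730721*243*4=792890260812


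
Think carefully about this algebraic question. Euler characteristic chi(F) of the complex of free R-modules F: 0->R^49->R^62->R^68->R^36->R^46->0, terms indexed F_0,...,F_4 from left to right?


chi = sum (-1)^i * rank:
(-1)^0*49=49
(-1)^1*62=-62
(-1)^2*68=68
(-1)^3*36=-36
(-1)^4*46=46
chi=65


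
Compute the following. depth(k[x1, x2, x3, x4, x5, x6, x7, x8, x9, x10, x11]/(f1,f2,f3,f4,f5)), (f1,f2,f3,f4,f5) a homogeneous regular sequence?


depth(R)=11
depth(R/I)=11-5=6


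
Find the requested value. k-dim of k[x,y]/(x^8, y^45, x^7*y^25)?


k[x,y]/I, I = (x^8, y^45, x^7*y^25)
Rect: 8x45=360. Corner: (8-7)x(45-25)=20.
dim = 360-20 = 340


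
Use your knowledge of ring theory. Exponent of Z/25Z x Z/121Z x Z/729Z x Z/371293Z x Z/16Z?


Exponent = lcm of the cyclic orders; pairwise coprime => product.
5^2*11^2*3^6*13^5*2^4=25*121*729*371293*16=13100553694800


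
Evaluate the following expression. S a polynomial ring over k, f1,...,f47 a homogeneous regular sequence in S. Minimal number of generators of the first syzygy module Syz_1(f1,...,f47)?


Regular sequence => Koszul complex is the minimal free resolution.
Syz_1 minimally generated by Koszul relations f_i*e_j - f_j*e_i (i<j): mu(Syz_1) = beta_2 = C(m,2) = m(m-1)/2
m=47
47*46/2 = 1081


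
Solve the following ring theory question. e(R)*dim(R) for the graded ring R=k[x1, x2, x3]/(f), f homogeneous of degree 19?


e(R)=deg(f)=19, dim(R)=3-1=2
e*dim=19*2=38


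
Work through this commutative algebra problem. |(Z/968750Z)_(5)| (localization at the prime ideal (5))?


5-primary part: 968750=5^6*62
Size=5^6=15625


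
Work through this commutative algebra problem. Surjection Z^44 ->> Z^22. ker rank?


rank(ker) = 44-22 = 22


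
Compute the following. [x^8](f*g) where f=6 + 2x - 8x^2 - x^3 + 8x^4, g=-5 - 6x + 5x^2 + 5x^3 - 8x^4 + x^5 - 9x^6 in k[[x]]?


[x^8] = sum a_i*b_j, i+j=8
  -8*-9=72
  -1*1=-1
  8*-8=-64
Sum=7


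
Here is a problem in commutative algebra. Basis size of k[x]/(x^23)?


Basis: 1,x,...,x^22
dim=23


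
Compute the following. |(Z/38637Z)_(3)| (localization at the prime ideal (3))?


3-primary part: 38637=3^6*53
Size=3^6=729


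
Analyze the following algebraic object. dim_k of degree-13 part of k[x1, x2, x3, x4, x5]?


C(d+n-1,n-1)=C(17,4)=2380


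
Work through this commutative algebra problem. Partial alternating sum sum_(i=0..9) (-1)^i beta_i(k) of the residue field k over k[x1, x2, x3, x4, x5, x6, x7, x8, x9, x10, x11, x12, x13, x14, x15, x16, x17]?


Koszul resolution: beta_i(k)=C(n,i), n=17
sum_(i=0..p) (-1)^i C(n,i) = (-1)^p C(n-1,p)
(-1)^9*C(16,9) = (-1)^9*11440 = -11440


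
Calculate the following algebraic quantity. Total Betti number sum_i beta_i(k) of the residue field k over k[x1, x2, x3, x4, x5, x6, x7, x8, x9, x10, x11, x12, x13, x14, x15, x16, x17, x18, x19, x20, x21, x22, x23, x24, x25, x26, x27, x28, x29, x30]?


Koszul resolution: beta_i(k)=C(n,i), n=30
sum_i C(30,i) = 2^30 = 1073741824


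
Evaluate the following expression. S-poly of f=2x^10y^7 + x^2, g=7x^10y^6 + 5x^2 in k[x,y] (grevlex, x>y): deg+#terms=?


LT(f)=2x^10y^7, LT(g)=7x^10y^6
lcm(LM)=x^10y^7
S(f,g) (scaled by 14 to clear denominators) = 7*f - 2y*g = -10x^2y + 7x^2
2 terms, deg 3.
3+2=5


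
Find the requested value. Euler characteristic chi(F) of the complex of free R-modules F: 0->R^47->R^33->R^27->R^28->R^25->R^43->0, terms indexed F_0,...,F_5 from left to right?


chi = sum (-1)^i * rank:
(-1)^0*47=47
(-1)^1*33=-33
(-1)^2*27=27
(-1)^3*28=-28
(-1)^4*25=25
(-1)^5*43=-43
chi=-5


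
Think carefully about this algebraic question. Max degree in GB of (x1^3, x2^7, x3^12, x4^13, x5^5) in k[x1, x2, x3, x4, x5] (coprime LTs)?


Pure powers, coprime LTs => already GB.
Degrees: 3, 7, 12, 13, 5
Max=13


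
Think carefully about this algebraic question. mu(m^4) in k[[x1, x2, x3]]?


C(n+d-1,d)=C(6,4)=15


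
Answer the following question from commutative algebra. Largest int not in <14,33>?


gcd(14,33)=1 => F=ab-a-b=14*33-14-33=462-47=415


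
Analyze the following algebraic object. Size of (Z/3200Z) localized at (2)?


2-primary part: 3200=2^7*25
Size=2^7=128


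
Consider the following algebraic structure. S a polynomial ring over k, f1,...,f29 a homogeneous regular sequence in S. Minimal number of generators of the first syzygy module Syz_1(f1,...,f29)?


Regular sequence => Koszul complex is the minimal free resolution.
Syz_1 minimally generated by Koszul relations f_i*e_j - f_j*e_i (i<j): mu(Syz_1) = beta_2 = C(m,2) = m(m-1)/2
m=29
29*28/2 = 406


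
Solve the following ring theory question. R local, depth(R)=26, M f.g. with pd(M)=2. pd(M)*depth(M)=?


pd+depth=26
depth=26-2=24
pd*depth=2*24=48


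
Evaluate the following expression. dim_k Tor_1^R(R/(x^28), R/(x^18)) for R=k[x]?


Tor_1(R/I,R/J)=(I cap J)/IJ=(x^28)/(x^46)
dim=46-28=min(28,18)=18


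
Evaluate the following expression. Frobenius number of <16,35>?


gcd(16,35)=1 => F=ab-a-b=16*35-16-35=560-51=509


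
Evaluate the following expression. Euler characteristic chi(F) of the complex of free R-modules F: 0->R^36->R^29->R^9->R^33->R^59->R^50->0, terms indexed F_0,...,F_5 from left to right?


chi = sum (-1)^i * rank:
(-1)^0*36=36
(-1)^1*29=-29
(-1)^2*9=9
(-1)^3*33=-33
(-1)^4*59=59
(-1)^5*50=-50
chi=-8


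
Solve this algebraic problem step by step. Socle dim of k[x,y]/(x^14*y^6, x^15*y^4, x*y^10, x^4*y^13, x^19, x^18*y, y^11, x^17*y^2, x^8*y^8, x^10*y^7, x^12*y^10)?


Socle = ann(m) = span of standard monomials u with x*u, y*u in I (staircase corners).
Redundant generators: x^4*y^13, x^12*y^10
Minimal generators: x^19, x^18*y, x^17*y^2, x^15*y^4, x^14*y^6, x^10*y^7, x^8*y^8, x*y^10, y^11
Corners: y^10, x^7y^9, x^9y^7, x^13y^6, x^14y^5, x^16y^3, x^17y, x^18
Socle dim=8


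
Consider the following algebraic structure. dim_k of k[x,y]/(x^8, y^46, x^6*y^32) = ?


k[x,y]/I, I = (x^8, y^46, x^6*y^32)
Rect: 8x46=368. Corner: (8-6)x(46-32)=28.
dim = 368-28 = 340


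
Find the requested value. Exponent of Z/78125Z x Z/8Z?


Exponent = lcm of the cyclic orders; pairwise coprime => product.
5^7*2^3=78125*8=625000


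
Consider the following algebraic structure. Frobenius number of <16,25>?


gcd(16,25)=1 => F=ab-a-b=16*25-16-25=400-41=359


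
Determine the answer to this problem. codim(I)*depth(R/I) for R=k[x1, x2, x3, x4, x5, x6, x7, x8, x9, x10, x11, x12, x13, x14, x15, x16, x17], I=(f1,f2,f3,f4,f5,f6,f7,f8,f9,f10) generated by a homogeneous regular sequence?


codim=10, depth=dim(R/I)=17-10=7
Product=10*7=70


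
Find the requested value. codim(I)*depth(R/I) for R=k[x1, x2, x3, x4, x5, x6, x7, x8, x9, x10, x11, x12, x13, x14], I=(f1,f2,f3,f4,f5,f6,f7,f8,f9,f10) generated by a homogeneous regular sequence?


codim=10, depth=dim(R/I)=14-10=4
Product=10*4=40


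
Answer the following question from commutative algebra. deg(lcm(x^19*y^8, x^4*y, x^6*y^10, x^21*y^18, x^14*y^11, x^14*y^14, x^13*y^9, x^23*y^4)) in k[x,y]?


lcm = componentwise max:
x: max(19,4,6,21,14,14,13,23)=23
y: max(8,1,10,18,11,14,9,4)=18
Total=23+18=41


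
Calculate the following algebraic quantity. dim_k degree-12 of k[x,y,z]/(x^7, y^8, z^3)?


Need i<7, j<8, k<3 with i+j+k=12.
For each i, j ranges over max(0,12-i-2)..min(7,12-i):
  i=0: j in [10,7] -> 0
  i=1: j in [9,7] -> 0
  i=2: j in [8,7] -> 0
  i=3: j in [7,7] -> 1
  i=4: j in [6,7] -> 2
  i=5: j in [5,7] -> 3
  i=6: j in [4,6] -> 3
H(12) = 0+0+0+1+2+3+3 = 9


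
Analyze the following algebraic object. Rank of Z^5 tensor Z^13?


rank(M(x)N) = rank(M)*rank(N)
5*13 = 65


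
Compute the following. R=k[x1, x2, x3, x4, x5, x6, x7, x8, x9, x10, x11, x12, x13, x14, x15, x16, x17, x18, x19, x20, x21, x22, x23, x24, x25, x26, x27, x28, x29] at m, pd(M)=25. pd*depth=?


pd+depth=29
depth=29-25=4
pd*depth=25*4=100


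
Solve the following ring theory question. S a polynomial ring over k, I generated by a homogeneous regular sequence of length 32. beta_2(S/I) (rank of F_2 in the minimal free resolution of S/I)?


Regular sequence => Koszul complex is the minimal free resolution.
Syz_1 minimally generated by Koszul relations f_i*e_j - f_j*e_i (i<j): mu(Syz_1) = beta_2 = C(m,2) = m(m-1)/2
m=32
32*31/2 = 496


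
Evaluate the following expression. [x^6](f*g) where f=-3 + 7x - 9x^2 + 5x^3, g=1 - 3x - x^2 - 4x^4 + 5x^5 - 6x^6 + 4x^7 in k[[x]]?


[x^6] = sum a_i*b_j, i+j=6
  -3*-6=18
  7*5=35
  -9*-4=36
Sum=89


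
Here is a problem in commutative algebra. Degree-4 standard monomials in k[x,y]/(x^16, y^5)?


k[x,y], I = (x^16, y^5), d = 4
Need i < 16 and d-i < 5.
Range: 0 <= i <= 4.
H(4) = 5


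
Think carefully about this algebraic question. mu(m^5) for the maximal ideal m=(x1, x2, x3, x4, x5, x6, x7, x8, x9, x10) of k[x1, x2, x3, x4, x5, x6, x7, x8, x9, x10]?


Graded Nakayama: mu(m^d) = dim_k (m^d/m^(d+1)) = #degree-5 monomials in 10 vars
C(n+d-1,d)=C(14,5)=2002


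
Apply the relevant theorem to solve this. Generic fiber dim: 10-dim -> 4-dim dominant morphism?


dim(fiber)=dim(X)-dim(Y)=10-4=6


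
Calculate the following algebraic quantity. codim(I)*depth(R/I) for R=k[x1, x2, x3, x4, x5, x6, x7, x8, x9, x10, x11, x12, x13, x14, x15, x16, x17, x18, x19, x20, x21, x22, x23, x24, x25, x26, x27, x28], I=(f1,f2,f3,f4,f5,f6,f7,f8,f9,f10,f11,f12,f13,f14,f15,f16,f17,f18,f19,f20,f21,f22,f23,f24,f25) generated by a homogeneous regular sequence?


codim=25, depth=dim(R/I)=28-25=3
Product=25*3=75


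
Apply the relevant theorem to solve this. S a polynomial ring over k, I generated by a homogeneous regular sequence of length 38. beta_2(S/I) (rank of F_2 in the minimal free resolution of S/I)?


Regular sequence => Koszul complex is the minimal free resolution.
Syz_1 minimally generated by Koszul relations f_i*e_j - f_j*e_i (i<j): mu(Syz_1) = beta_2 = C(m,2) = m(m-1)/2
m=38
38*37/2 = 703


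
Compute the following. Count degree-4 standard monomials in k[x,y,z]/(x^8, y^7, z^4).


Need i<8, j<7, k<4 with i+j+k=4.
For each i, j ranges over max(0,4-i-3)..min(6,4-i):
  i=0: j in [1,4] -> 4
  i=1: j in [0,3] -> 4
  i=2: j in [0,2] -> 3
  i=3: j in [0,1] -> 2
  i=4: j in [0,0] -> 1
H(4) = 4+4+3+2+1 = 14


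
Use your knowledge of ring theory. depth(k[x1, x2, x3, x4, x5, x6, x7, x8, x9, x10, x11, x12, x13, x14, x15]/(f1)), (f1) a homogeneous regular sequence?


depth(R)=15
depth(R/I)=15-1=14


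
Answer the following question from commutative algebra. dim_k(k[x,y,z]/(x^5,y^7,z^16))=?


Basis: x^iy^jz^k, i<5,j<7,k<16
5*7*16=560


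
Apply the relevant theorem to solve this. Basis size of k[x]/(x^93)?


Basis: 1,x,...,x^92
dim=93


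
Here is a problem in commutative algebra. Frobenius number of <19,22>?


gcd(19,22)=1 => F=ab-a-b=19*22-19-22=418-41=377


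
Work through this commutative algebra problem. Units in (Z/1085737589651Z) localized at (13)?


Local ring = Z/815730721Z.
phi(815730721) = 13^7*(13-1) = 752982204


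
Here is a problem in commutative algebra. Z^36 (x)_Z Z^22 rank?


rank(M(x)N) = rank(M)*rank(N)
36*22 = 792


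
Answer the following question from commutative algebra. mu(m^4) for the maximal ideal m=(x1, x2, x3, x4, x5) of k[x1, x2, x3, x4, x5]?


Graded Nakayama: mu(m^d) = dim_k (m^d/m^(d+1)) = #degree-4 monomials in 5 vars
C(n+d-1,d)=C(8,4)=70


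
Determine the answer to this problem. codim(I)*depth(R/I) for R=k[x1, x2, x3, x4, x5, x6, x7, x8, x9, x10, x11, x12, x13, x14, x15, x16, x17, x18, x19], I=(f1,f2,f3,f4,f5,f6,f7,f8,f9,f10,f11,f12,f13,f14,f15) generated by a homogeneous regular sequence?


codim=15, depth=dim(R/I)=19-15=4
Product=15*4=60


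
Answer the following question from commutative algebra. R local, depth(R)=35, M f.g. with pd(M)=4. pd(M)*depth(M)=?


pd+depth=35
depth=35-4=31
pd*depth=4*31=124


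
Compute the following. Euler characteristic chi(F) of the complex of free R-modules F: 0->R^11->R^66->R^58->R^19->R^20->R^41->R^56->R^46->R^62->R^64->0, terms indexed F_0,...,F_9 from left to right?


chi = sum (-1)^i * rank:
(-1)^0*11=11
(-1)^1*66=-66
(-1)^2*58=58
(-1)^3*19=-19
(-1)^4*20=20
(-1)^5*41=-41
(-1)^6*56=56
(-1)^7*46=-46
(-1)^8*62=62
(-1)^9*64=-64
chi=-29


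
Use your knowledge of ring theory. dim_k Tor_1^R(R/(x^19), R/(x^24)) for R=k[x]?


Tor_1(R/I,R/J)=(I cap J)/IJ=(x^24)/(x^43)
dim=43-24=min(19,24)=19


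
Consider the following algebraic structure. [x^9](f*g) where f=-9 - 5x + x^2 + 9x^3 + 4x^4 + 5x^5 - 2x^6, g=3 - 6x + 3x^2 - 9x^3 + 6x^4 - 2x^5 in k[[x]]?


[x^9] = sum a_i*b_j, i+j=9
  4*-2=-8
  5*6=30
  -2*-9=18
Sum=40


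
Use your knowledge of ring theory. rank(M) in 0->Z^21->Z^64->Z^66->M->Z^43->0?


Alt sum=0:
(-1)^0*21 + (-1)^1*64 + (-1)^2*66 + (-1)^3*? + (-1)^4*43=0
rank(M)=66


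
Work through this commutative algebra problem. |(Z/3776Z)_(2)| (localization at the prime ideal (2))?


2-primary part: 3776=2^6*59
Size=2^6=64


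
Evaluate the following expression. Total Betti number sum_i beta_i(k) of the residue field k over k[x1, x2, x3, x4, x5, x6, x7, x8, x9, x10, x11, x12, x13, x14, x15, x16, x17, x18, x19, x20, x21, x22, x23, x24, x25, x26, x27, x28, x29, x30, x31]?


Koszul resolution: beta_i(k)=C(n,i), n=31
sum_i C(31,i) = 2^31 = 2147483648


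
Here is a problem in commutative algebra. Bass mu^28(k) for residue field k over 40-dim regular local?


C(n,i)=C(40,28)=5586853480


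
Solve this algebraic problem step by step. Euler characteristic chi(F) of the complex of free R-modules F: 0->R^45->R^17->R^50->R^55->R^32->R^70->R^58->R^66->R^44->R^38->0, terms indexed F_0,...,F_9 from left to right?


chi = sum (-1)^i * rank:
(-1)^0*45=45
(-1)^1*17=-17
(-1)^2*50=50
(-1)^3*55=-55
(-1)^4*32=32
(-1)^5*70=-70
(-1)^6*58=58
(-1)^7*66=-66
(-1)^8*44=44
(-1)^9*38=-38
chi=-17


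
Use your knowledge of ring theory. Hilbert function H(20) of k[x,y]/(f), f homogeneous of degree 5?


H(t)=d for t>=d-1.
d=5, t=20
H(20)=5


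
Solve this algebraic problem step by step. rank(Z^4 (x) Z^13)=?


rank(M(x)N) = rank(M)*rank(N)
4*13 = 52


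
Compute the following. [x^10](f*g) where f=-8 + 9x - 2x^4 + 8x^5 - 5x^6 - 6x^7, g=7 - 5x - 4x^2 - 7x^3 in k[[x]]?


[x^10] = sum a_i*b_j, i+j=10
  -6*-7=42
Sum=42


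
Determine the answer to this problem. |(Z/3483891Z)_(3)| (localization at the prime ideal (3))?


3-primary part: 3483891=3^10*59
Size=3^10=59049


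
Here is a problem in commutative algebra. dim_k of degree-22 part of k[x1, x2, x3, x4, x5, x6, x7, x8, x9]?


C(d+n-1,n-1)=C(30,8)=5852925


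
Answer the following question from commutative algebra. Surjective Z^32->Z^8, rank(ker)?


rank(ker) = 32-8 = 24


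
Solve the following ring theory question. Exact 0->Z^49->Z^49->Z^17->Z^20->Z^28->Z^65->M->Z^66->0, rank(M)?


Alt sum=0:
(-1)^0*49 + (-1)^1*49 + (-1)^2*17 + (-1)^3*20 + (-1)^4*28 + (-1)^5*65 + (-1)^6*? + (-1)^7*66=0
rank(M)=106


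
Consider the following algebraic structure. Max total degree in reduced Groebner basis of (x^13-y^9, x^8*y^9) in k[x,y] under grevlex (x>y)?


LT(f1)=x^13, LT(f2)=x^8y^9, lcm=x^13y^9
S(f1,f2) = y^9*f1 - x^5*f2 = -y^18
Reduced GB = {f1, f2, y^18}; degrees 13, 17, 18
Max = 18


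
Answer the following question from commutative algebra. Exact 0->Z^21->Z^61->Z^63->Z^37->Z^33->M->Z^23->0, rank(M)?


Alt sum=0:
(-1)^0*21 + (-1)^1*61 + (-1)^2*63 + (-1)^3*37 + (-1)^4*33 + (-1)^5*? + (-1)^6*23=0
rank(M)=42


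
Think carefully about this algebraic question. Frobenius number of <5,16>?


gcd(5,16)=1 => F=ab-a-b=5*16-5-16=80-21=59


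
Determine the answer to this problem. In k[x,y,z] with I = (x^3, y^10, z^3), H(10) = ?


Need i<3, j<10, k<3 with i+j+k=10.
For each i, j ranges over max(0,10-i-2)..min(9,10-i):
  i=0: j in [8,9] -> 2
  i=1: j in [7,9] -> 3
  i=2: j in [6,8] -> 3
H(10) = 2+3+3 = 8


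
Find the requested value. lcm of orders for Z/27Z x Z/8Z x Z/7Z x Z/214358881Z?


Exponent = lcm of the cyclic orders; pairwise coprime => product.
3^3*2^3*7^1*11^8=27*8*7*214358881=324110628072


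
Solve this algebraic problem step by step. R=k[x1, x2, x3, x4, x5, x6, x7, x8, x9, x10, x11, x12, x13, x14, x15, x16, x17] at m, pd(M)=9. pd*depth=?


pd+depth=17
depth=17-9=8
pd*depth=9*8=72


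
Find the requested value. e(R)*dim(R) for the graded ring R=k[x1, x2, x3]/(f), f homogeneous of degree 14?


e(R)=deg(f)=14, dim(R)=3-1=2
e*dim=14*2=28


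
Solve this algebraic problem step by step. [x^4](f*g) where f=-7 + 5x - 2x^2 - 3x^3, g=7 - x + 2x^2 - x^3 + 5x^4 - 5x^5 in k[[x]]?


[x^4] = sum a_i*b_j, i+j=4
  -7*5=-35
  5*-1=-5
  -2*2=-4
  -3*-1=3
Sum=-41


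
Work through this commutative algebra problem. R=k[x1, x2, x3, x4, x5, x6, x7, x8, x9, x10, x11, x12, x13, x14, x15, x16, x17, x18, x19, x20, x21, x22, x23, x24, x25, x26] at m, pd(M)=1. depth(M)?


pd+depth=depth(R)=26
depth=26-1=25


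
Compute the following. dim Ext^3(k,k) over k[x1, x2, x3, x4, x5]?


C(n,i)=C(5,3)=10


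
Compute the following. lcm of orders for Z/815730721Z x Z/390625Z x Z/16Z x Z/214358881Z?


Exponent = lcm of the cyclic orders; pairwise coprime => product.
13^8*5^8*2^4*11^8=815730721*390625*16*214358881=1092869528443020006250000


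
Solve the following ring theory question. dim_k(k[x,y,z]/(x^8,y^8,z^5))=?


Basis: x^iy^jz^k, i<8,j<8,k<5
8*8*5=320


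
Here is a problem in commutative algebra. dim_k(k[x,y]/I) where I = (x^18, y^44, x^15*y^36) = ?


k[x,y]/I, I = (x^18, y^44, x^15*y^36)
Rect: 18x44=792. Corner: (18-15)x(44-36)=24.
dim = 792-24 = 768


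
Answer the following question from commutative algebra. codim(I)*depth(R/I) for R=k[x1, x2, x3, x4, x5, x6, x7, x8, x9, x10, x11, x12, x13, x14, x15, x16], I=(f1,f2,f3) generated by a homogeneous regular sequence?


codim=3, depth=dim(R/I)=16-3=13
Product=3*13=39


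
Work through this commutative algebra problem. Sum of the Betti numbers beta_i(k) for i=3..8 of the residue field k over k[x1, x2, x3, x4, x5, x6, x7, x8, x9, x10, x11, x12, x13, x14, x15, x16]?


Koszul resolution: beta_i(k)=C(n,i), n=16
C(16,3)=560, C(16,4)=1820, C(16,5)=4368, C(16,6)=8008, C(16,7)=11440, C(16,8)=12870
Sum=39066


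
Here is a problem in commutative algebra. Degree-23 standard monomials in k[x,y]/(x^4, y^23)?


k[x,y], I = (x^4, y^23), d = 23
Need i < 4 and d-i < 23.
Range: 1 <= i <= 3.
H(23) = 3


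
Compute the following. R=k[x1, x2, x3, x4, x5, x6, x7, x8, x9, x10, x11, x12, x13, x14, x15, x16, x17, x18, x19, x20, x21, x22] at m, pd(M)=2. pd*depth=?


pd+depth=22
depth=22-2=20
pd*depth=2*20=40


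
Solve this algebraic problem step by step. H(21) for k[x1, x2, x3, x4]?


C(d+n-1,n-1)=C(24,3)=2024


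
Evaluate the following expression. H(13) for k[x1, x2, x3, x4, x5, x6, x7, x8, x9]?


C(d+n-1,n-1)=C(21,8)=203490


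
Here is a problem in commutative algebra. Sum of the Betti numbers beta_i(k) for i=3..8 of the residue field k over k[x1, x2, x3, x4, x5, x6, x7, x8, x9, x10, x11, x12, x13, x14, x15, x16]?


Koszul resolution: beta_i(k)=C(n,i), n=16
C(16,3)=560, C(16,4)=1820, C(16,5)=4368, C(16,6)=8008, C(16,7)=11440, C(16,8)=12870
Sum=39066


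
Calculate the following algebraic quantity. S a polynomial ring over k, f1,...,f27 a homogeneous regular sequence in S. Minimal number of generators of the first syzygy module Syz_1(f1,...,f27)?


Regular sequence => Koszul complex is the minimal free resolution.
Syz_1 minimally generated by Koszul relations f_i*e_j - f_j*e_i (i<j): mu(Syz_1) = beta_2 = C(m,2) = m(m-1)/2
m=27
27*26/2 = 351


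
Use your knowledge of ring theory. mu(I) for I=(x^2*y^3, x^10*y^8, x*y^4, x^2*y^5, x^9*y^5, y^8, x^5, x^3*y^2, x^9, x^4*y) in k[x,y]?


Remove redundant (divisible by others).
x^9 redundant.
x^9*y^5 redundant.
x^2*y^5 redundant.
x^10*y^8 redundant.
Min: x^5, x^4*y, x^3*y^2, x^2*y^3, x*y^4, y^8
Count=6


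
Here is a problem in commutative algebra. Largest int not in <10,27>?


gcd(10,27)=1 => F=ab-a-b=10*27-10-27=270-37=233


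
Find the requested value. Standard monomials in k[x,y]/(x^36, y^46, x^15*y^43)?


k[x,y]/I, I = (x^36, y^46, x^15*y^43)
Rect: 36x46=1656. Corner: (36-15)x(46-43)=63.
dim = 1656-63 = 1593


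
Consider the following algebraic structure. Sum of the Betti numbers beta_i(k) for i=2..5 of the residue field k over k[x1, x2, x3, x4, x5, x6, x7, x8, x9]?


Koszul resolution: beta_i(k)=C(n,i), n=9
C(9,2)=36, C(9,3)=84, C(9,4)=126, C(9,5)=126
Sum=372


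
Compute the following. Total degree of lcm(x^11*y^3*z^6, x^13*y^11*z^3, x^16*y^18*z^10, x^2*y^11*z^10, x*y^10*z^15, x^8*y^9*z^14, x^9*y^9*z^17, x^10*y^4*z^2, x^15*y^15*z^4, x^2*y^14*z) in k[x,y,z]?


lcm = componentwise max:
x: max(11,13,16,2,1,8,9,10,15,2)=16
y: max(3,11,18,11,10,9,9,4,15,14)=18
z: max(6,3,10,10,15,14,17,2,4,1)=17
Total=16+18+17=51


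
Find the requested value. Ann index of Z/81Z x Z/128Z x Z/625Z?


Exponent = lcm of the cyclic orders; pairwise coprime => product.
3^4*2^7*5^4=81*128*625=6480000


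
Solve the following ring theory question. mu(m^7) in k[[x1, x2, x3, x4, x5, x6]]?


C(n+d-1,d)=C(12,7)=792


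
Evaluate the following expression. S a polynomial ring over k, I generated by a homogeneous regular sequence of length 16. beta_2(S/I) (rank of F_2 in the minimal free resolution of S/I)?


Regular sequence => Koszul complex is the minimal free resolution.
Syz_1 minimally generated by Koszul relations f_i*e_j - f_j*e_i (i<j): mu(Syz_1) = beta_2 = C(m,2) = m(m-1)/2
m=16
16*15/2 = 120


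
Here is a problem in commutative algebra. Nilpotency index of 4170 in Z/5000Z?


4170^k mod 5000:
k=1: 4170
k=2: 3900
k=3: 3000
k=4: 0
First zero at k = 4


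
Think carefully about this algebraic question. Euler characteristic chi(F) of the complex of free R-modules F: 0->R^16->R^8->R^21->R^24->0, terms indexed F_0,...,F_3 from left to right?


chi = sum (-1)^i * rank:
(-1)^0*16=16
(-1)^1*8=-8
(-1)^2*21=21
(-1)^3*24=-24
chi=5


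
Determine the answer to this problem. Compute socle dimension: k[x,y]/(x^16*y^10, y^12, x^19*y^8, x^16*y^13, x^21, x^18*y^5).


Socle = ann(m) = span of standard monomials u with x*u, y*u in I (staircase corners).
Redundant generators: x^16*y^13, x^19*y^8
Minimal generators: x^21, x^18*y^5, x^16*y^10, y^12
Corners: x^15y^11, x^17y^9, x^20y^4
Socle dim=3


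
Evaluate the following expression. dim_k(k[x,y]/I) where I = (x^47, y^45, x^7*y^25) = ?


k[x,y]/I, I = (x^47, y^45, x^7*y^25)
Rect: 47x45=2115. Corner: (47-7)x(45-25)=800.
dim = 2115-800 = 1315


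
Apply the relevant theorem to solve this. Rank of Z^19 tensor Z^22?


rank(M(x)N) = rank(M)*rank(N)
19*22 = 418


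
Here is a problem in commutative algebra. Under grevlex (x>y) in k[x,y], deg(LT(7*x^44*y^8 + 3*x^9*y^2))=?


LT: 7*x^44*y^8
deg_x=44, deg_y=8
Total=44+8=52


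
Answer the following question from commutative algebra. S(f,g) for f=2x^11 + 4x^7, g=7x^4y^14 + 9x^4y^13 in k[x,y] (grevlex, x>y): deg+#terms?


LT(f)=2x^11, LT(g)=7x^4y^14
lcm(LM)=x^11y^14
S(f,g) (scaled by 14 to clear denominators) = 7y^14*f - 2x^7*g = -18x^11y^13 + 28x^7y^14
2 terms, deg 24.
24+2=26


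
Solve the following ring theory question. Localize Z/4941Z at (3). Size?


3-primary part: 4941=3^4*61
Size=3^4=81


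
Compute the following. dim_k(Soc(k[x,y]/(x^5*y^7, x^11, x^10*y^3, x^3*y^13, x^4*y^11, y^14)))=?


Socle = ann(m) = span of standard monomials u with x*u, y*u in I (staircase corners).
Minimal generators: x^11, x^10*y^3, x^5*y^7, x^4*y^11, x^3*y^13, y^14
Corners: x^2y^13, x^3y^12, x^4y^10, x^9y^6, x^10y^2
Socle dim=5


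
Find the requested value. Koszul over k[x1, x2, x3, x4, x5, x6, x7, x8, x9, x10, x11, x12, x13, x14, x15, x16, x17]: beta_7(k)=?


C(n,i)=C(17,7)=19448


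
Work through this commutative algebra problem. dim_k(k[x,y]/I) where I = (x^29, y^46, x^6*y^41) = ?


k[x,y]/I, I = (x^29, y^46, x^6*y^41)
Rect: 29x46=1334. Corner: (29-6)x(46-41)=115.
dim = 1334-115 = 1219


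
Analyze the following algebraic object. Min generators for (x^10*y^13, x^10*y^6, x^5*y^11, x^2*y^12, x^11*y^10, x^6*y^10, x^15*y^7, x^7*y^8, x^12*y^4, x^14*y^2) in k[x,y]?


Remove redundant (divisible by others).
x^15*y^7 redundant.
x^10*y^13 redundant.
x^11*y^10 redundant.
Min: x^14*y^2, x^12*y^4, x^10*y^6, x^7*y^8, x^6*y^10, x^5*y^11, x^2*y^12
Count=7


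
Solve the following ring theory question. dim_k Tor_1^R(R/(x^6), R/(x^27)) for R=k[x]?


Tor_1(R/I,R/J)=(I cap J)/IJ=(x^27)/(x^33)
dim=33-27=min(6,27)=6


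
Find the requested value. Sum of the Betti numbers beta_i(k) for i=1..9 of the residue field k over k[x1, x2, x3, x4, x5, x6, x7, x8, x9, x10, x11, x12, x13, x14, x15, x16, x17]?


Koszul resolution: beta_i(k)=C(n,i), n=17
C(17,1)=17, C(17,2)=136, C(17,3)=680, C(17,4)=2380, C(17,5)=6188, C(17,6)=12376, C(17,7)=19448, C(17,8)=24310, C(17,9)=24310
Sum=89845


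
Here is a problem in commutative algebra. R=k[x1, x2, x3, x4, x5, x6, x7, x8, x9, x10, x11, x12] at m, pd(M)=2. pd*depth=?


pd+depth=12
depth=12-2=10
pd*depth=2*10=20


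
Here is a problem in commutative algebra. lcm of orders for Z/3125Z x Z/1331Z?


Exponent = lcm of the cyclic orders; pairwise coprime => product.
5^5*11^3=3125*1331=4159375


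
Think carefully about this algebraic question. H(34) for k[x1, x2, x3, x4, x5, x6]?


C(d+n-1,n-1)=C(39,5)=575757


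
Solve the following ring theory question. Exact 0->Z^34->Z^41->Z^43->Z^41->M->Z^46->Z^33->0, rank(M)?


Alt sum=0:
(-1)^0*34 + (-1)^1*41 + (-1)^2*43 + (-1)^3*41 + (-1)^4*? + (-1)^5*46 + (-1)^6*33=0
rank(M)=18


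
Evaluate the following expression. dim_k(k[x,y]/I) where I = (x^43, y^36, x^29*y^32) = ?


k[x,y]/I, I = (x^43, y^36, x^29*y^32)
Rect: 43x36=1548. Corner: (43-29)x(36-32)=56.
dim = 1548-56 = 1492


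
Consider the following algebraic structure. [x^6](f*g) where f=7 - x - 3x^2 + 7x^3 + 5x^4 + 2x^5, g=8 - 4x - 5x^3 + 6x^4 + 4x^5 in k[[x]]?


[x^6] = sum a_i*b_j, i+j=6
  -1*4=-4
  -3*6=-18
  7*-5=-35
  2*-4=-8
Sum=-65


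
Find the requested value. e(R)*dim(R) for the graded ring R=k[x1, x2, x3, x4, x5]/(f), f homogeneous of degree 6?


e(R)=deg(f)=6, dim(R)=5-1=4
e*dim=6*4=24


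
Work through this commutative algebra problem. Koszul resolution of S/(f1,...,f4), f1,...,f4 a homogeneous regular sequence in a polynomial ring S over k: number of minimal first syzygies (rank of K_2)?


Regular sequence => Koszul complex is the minimal free resolution.
Syz_1 minimally generated by Koszul relations f_i*e_j - f_j*e_i (i<j): mu(Syz_1) = beta_2 = C(m,2) = m(m-1)/2
m=4
4*3/2 = 6


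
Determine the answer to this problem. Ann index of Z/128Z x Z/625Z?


Exponent = lcm of the cyclic orders; pairwise coprime => product.
2^7*5^4=128*625=80000


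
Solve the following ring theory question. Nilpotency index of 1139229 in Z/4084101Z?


1139229^k mod 4084101:
k=1: 1139229
k=2: 1182762
k=3: 2000376
k=4: 2917215
k=5: 0
First zero at k = 5


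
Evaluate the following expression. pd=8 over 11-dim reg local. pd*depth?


pd+depth=11
depth=11-8=3
pd*depth=8*3=24


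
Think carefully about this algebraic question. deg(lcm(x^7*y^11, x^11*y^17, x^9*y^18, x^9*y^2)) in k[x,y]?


lcm = componentwise max:
x: max(7,11,9,9)=11
y: max(11,17,18,2)=18
Total=11+18=29


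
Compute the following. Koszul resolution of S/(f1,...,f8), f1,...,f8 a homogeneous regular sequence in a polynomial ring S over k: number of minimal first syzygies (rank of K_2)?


Regular sequence => Koszul complex is the minimal free resolution.
Syz_1 minimally generated by Koszul relations f_i*e_j - f_j*e_i (i<j): mu(Syz_1) = beta_2 = C(m,2) = m(m-1)/2
m=8
8*7/2 = 28


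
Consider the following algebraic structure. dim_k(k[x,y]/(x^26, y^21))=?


Basis: x^i*y^j, i<26, j<21
26*21=546


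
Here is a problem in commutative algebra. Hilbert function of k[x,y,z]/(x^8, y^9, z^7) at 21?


Need i<8, j<9, k<7 with i+j+k=21.
For each i, j ranges over max(0,21-i-6)..min(8,21-i):
  i=0: j in [15,8] -> 0
  i=1: j in [14,8] -> 0
  i=2: j in [13,8] -> 0
  i=3: j in [12,8] -> 0
  i=4: j in [11,8] -> 0
  i=5: j in [10,8] -> 0
  i=6: j in [9,8] -> 0
  i=7: j in [8,8] -> 1
H(21) = 0+0+0+0+0+0+0+1 = 1


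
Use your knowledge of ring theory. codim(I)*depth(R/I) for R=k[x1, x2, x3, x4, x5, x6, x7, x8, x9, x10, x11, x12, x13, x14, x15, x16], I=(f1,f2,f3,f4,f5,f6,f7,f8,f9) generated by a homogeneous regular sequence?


codim=9, depth=dim(R/I)=16-9=7
Product=9*7=63


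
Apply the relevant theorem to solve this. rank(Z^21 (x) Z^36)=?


rank(M(x)N) = rank(M)*rank(N)
21*36 = 756


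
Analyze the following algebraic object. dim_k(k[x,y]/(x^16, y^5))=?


Basis: x^i*y^j, i<16, j<5
16*5=80


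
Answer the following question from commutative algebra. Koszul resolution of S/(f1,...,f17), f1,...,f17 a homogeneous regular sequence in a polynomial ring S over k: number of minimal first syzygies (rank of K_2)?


Regular sequence => Koszul complex is the minimal free resolution.
Syz_1 minimally generated by Koszul relations f_i*e_j - f_j*e_i (i<j): mu(Syz_1) = beta_2 = C(m,2) = m(m-1)/2
m=17
17*16/2 = 136


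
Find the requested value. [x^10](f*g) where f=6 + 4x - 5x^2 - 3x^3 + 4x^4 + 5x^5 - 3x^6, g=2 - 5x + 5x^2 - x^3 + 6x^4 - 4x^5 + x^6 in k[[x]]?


[x^10] = sum a_i*b_j, i+j=10
  4*1=4
  5*-4=-20
  -3*6=-18
Sum=-34


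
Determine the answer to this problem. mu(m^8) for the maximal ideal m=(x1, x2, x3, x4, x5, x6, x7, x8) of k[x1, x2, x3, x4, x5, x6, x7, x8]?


Graded Nakayama: mu(m^d) = dim_k (m^d/m^(d+1)) = #degree-8 monomials in 8 vars
C(n+d-1,d)=C(15,8)=6435


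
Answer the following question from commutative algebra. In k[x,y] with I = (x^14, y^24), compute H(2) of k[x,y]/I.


k[x,y], I = (x^14, y^24), d = 2
Need i < 14 and d-i < 24.
Range: 0 <= i <= 2.
H(2) = 3


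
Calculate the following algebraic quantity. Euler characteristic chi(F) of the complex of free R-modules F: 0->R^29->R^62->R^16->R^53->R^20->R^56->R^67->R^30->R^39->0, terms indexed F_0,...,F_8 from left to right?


chi = sum (-1)^i * rank:
(-1)^0*29=29
(-1)^1*62=-62
(-1)^2*16=16
(-1)^3*53=-53
(-1)^4*20=20
(-1)^5*56=-56
(-1)^6*67=67
(-1)^7*30=-30
(-1)^8*39=39
chi=-30


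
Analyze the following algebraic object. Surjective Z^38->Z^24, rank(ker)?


rank(ker) = 38-24 = 14


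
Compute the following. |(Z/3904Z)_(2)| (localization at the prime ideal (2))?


2-primary part: 3904=2^6*61
Size=2^6=64


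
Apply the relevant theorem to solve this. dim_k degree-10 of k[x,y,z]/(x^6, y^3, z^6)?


Need i<6, j<3, k<6 with i+j+k=10.
For each i, j ranges over max(0,10-i-5)..min(2,10-i):
  i=0: j in [5,2] -> 0
  i=1: j in [4,2] -> 0
  i=2: j in [3,2] -> 0
  i=3: j in [2,2] -> 1
  i=4: j in [1,2] -> 2
  i=5: j in [0,2] -> 3
H(10) = 0+0+0+1+2+3 = 6


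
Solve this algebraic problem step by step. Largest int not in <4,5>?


gcd(4,5)=1 => F=ab-a-b=4*5-4-5=20-9=11


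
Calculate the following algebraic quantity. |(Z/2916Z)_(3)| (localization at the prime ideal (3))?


3-primary part: 2916=3^6*4
Size=3^6=729


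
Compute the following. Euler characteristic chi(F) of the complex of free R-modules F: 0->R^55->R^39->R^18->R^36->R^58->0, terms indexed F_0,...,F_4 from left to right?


chi = sum (-1)^i * rank:
(-1)^0*55=55
(-1)^1*39=-39
(-1)^2*18=18
(-1)^3*36=-36
(-1)^4*58=58
chi=56
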